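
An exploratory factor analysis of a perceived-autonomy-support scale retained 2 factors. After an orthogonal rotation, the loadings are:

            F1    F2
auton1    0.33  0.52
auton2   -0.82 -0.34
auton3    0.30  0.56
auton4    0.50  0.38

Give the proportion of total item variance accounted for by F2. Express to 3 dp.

0.211

SS loadings for F2 = 0.52² + (-0.34)² + 0.56² + 0.38² = 0.8440
Proportion of variance = 0.8440 / 4 = 0.2110.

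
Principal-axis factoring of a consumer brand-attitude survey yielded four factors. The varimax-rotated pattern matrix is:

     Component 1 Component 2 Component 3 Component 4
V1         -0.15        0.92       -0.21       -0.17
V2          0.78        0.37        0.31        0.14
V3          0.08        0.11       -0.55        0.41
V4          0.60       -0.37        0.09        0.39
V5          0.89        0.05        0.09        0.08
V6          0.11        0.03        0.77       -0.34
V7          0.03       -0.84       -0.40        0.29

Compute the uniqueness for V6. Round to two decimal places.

h² = 0.11² + 0.03² + 0.77² + (-0.34)² = 0.0121 + 0.0009 + 0.5929 + 0.1156 = 0.7215
Uniqueness u² = 1 − h² = 1 − 0.7215 = 0.2785

0.28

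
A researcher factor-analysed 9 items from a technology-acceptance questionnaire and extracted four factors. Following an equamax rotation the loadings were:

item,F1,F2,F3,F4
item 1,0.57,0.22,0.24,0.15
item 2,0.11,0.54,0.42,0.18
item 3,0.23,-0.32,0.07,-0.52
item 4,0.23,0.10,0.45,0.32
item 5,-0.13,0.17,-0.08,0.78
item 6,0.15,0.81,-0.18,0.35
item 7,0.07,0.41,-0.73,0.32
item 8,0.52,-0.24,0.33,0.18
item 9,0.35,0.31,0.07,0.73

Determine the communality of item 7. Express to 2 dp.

0.81

h² = 0.07² + 0.41² + (-0.73)² + 0.32² = 0.0049 + 0.1681 + 0.5329 + 0.1024 = 0.8083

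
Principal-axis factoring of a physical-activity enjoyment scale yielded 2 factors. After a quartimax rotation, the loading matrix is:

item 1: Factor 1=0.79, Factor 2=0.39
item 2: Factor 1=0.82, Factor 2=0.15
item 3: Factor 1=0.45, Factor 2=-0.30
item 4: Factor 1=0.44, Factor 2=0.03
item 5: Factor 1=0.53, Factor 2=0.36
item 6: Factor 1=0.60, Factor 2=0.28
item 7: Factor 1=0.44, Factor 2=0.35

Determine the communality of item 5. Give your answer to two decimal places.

h² = 0.53² + 0.36² = 0.2809 + 0.1296 = 0.4105

0.41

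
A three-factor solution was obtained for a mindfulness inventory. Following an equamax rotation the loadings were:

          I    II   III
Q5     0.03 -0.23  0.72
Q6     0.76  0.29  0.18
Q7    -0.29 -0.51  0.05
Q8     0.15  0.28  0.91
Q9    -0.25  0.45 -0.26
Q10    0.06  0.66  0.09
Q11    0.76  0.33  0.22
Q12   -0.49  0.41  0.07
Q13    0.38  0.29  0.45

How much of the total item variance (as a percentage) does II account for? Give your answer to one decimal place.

16.4%

SS loadings for II = (-0.23)² + 0.29² + (-0.51)² + 0.28² + 0.45² + 0.66² + 0.33² + 0.41² + 0.29² = 1.4747
With 9 standardized items, total variance = 9. Proportion = 1.4747/9 = 0.1639 → 16.39%.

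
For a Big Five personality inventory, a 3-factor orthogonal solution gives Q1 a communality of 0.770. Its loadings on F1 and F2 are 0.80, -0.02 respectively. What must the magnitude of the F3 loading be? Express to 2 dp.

Under orthogonal rotation h² = Σλ², so λ_F3² = h² − (0.6404) = 0.770 − 0.6404 = 0.1296.
|λ| = √0.1296 = 0.3600.

0.36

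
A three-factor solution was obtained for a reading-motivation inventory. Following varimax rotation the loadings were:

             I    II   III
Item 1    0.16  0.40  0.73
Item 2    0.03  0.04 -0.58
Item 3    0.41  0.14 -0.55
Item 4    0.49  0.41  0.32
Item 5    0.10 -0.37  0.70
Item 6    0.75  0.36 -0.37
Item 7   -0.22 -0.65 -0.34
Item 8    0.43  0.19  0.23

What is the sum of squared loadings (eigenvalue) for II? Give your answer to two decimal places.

1.07

SS loadings for II = 0.40² + 0.04² + 0.14² + 0.41² + (-0.37)² + 0.36² + (-0.65)² + 0.19² = 0.1600 + 0.0016 + 0.0196 + 0.1681 + 0.1369 + 0.1296 + 0.4225 + 0.0361 = 1.0744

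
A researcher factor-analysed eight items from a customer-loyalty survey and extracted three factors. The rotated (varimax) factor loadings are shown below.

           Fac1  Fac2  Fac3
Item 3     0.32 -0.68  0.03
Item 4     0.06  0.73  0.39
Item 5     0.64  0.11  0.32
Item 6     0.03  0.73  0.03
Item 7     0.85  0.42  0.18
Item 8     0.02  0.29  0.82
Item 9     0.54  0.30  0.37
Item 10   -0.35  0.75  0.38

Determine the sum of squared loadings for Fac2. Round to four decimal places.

2.4533

SS loadings for Fac2 = (-0.68)² + 0.73² + 0.11² + 0.73² + 0.42² + 0.29² + 0.30² + 0.75² = 0.4624 + 0.5329 + 0.0121 + 0.5329 + 0.1764 + 0.0841 + 0.0900 + 0.5625 = 2.4533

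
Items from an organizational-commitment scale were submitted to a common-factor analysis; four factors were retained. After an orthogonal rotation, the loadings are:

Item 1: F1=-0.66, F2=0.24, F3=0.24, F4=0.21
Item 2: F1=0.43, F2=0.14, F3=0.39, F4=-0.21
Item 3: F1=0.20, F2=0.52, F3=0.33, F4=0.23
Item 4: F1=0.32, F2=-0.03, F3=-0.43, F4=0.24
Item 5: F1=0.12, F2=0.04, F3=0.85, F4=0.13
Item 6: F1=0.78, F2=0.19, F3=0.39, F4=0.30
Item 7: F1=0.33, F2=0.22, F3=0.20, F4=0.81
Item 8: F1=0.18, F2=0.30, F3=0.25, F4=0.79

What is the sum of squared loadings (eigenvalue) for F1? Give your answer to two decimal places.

1.53

SS loadings for F1 = (-0.66)² + 0.43² + 0.20² + 0.32² + 0.12² + 0.78² + 0.33² + 0.18² = 0.4356 + 0.1849 + 0.0400 + 0.1024 + 0.0144 + 0.6084 + 0.1089 + 0.0324 = 1.5270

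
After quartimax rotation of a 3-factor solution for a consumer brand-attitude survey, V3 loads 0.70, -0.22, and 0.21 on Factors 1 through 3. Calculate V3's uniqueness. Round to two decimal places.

h² = 0.70² + (-0.22)² + 0.21² = 0.4900 + 0.0484 + 0.0441 = 0.5825
Uniqueness u² = 1 − h² = 1 − 0.5825 = 0.4175

0.42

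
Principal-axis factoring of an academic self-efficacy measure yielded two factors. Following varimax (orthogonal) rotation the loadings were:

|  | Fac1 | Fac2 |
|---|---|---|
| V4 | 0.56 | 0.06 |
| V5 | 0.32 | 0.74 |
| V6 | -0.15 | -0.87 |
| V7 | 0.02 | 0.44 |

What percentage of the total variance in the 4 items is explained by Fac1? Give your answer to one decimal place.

SS loadings for Fac1 = 0.56² + 0.32² + (-0.15)² + 0.02² = 0.4389
With 4 standardized items, total variance = 4. Proportion = 0.4389/4 = 0.1097 → 10.97%.

11.0%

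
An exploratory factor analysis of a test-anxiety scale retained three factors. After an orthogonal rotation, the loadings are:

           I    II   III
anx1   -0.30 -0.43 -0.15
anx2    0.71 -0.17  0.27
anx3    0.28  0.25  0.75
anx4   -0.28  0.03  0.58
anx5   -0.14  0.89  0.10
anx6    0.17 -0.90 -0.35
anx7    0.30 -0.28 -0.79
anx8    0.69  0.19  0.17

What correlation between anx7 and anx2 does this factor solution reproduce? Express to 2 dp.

r̂ = Σ λ_i·λ_j across factors = (0.30)(0.71) + (-0.28)(-0.17) + (-0.79)(0.27)
  = +0.2130 +0.0476 -0.2133 = 0.0473

0.05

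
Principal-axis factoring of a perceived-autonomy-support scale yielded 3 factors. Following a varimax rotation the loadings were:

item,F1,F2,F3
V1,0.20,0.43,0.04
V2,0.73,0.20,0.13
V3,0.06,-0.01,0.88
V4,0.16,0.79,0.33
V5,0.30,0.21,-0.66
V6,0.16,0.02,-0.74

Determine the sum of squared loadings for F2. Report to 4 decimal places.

SS loadings for F2 = 0.43² + 0.20² + (-0.01)² + 0.79² + 0.21² + 0.02² = 0.1849 + 0.0400 + 0.0001 + 0.6241 + 0.0441 + 0.0004 = 0.8936

0.8936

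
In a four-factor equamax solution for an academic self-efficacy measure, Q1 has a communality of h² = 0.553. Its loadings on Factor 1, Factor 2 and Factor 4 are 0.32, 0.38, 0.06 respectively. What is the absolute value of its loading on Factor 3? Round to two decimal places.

Under orthogonal rotation h² = Σλ², so λ_Factor 3² = h² − (0.2504) = 0.553 − 0.2504 = 0.3026.
|λ| = √0.3026 = 0.5501.

0.55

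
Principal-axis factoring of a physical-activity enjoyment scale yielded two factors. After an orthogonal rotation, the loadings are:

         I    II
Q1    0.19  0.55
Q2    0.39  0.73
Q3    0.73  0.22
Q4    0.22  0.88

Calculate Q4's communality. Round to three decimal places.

h² = 0.22² + 0.88² = 0.0484 + 0.7744 = 0.8228

0.823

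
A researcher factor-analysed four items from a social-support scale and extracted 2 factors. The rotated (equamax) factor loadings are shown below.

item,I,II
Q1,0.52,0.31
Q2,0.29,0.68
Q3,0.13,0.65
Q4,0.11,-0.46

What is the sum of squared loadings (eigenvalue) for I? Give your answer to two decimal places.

SS loadings for I = 0.52² + 0.29² + 0.13² + 0.11² = 0.2704 + 0.0841 + 0.0169 + 0.0121 = 0.3835

0.38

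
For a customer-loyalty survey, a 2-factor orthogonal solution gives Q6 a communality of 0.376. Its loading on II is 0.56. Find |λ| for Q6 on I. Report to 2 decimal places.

Under orthogonal rotation h² = Σλ², so λ_I² = h² − (0.3136) = 0.376 − 0.3136 = 0.0624.
|λ| = √0.0624 = 0.2498.

0.25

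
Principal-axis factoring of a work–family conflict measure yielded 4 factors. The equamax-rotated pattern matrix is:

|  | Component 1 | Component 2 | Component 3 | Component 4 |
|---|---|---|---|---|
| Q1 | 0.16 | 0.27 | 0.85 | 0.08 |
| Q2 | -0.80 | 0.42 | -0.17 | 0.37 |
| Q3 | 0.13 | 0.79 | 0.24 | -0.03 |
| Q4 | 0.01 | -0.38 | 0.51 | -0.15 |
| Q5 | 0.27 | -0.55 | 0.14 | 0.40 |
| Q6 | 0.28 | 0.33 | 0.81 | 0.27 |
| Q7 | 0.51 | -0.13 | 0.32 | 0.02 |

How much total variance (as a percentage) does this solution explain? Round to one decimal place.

68.4%

SS loadings by factor: 1.0940, 1.4461, 1.8472, 0.4000; total = 4.7873.
Total variance with 7 standardized items is 7, so the solution explains 4.7873/7 = 0.6839 = 68.39%.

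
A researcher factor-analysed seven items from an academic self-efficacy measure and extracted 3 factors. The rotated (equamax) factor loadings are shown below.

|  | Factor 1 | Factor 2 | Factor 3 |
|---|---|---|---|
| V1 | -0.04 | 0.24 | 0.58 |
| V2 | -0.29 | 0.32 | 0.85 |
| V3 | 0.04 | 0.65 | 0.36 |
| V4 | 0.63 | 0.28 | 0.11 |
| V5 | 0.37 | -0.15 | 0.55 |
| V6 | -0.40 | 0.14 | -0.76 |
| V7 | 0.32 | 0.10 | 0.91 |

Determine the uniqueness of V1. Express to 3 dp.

0.604

h² = (-0.04)² + 0.24² + 0.58² = 0.0016 + 0.0576 + 0.3364 = 0.3956
Uniqueness u² = 1 − h² = 1 − 0.3956 = 0.6044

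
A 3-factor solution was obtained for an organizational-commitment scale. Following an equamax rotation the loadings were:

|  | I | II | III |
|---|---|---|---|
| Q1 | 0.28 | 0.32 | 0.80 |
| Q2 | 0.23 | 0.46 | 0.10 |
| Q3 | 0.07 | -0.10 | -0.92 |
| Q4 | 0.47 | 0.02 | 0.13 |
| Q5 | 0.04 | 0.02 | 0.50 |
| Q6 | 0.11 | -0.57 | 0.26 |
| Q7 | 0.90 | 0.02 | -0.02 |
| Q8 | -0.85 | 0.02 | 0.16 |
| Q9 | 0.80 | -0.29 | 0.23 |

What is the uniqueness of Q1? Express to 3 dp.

h² = 0.28² + 0.32² + 0.80² = 0.0784 + 0.1024 + 0.6400 = 0.8208
Uniqueness u² = 1 − h² = 1 − 0.8208 = 0.1792

0.179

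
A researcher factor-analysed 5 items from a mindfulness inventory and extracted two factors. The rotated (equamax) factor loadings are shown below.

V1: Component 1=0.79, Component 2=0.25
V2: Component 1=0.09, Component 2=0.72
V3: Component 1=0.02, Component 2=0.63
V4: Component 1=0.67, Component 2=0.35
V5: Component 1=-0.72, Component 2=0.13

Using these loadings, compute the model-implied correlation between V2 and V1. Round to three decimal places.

r̂ = Σ λ_i·λ_j across factors = (0.09)(0.79) + (0.72)(0.25)
  = +0.0711 +0.1800 = 0.2511

0.251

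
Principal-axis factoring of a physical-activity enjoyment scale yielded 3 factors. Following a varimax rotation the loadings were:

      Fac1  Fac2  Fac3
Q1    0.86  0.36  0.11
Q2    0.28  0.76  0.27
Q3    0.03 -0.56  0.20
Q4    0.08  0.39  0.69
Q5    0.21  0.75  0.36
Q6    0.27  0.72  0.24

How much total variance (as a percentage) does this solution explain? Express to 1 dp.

SS loadings by factor: 0.9423, 2.2538, 0.7883; total = 3.9844.
Total variance with 6 standardized items is 6, so the solution explains 3.9844/6 = 0.6641 = 66.41%.

66.4%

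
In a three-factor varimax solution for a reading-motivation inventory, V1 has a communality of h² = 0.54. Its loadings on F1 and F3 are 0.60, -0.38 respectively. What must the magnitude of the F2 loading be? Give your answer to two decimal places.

0.19

Under orthogonal rotation h² = Σλ², so λ_F2² = h² − (0.5044) = 0.54 − 0.5044 = 0.0356.
|λ| = √0.0356 = 0.1887.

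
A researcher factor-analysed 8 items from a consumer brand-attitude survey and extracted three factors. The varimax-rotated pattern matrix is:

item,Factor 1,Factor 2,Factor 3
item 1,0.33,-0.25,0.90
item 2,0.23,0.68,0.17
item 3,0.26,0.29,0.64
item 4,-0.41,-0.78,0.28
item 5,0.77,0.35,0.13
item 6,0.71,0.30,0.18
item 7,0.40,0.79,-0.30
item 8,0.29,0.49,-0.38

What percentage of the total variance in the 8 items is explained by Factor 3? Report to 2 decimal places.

20.13%

SS loadings for Factor 3 = 0.90² + 0.17² + 0.64² + 0.28² + 0.13² + 0.18² + (-0.30)² + (-0.38)² = 1.6106
With 8 standardized items, total variance = 8. Proportion = 1.6106/8 = 0.2013 → 20.13%.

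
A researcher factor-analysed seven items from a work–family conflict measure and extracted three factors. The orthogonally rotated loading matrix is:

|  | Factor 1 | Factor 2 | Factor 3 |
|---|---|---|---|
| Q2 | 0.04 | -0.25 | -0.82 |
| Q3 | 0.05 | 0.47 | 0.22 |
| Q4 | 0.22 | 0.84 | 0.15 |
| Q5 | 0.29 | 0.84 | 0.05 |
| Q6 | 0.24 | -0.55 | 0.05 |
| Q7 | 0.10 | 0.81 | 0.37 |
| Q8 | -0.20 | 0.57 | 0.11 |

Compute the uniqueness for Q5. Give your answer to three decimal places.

0.208

h² = 0.29² + 0.84² + 0.05² = 0.0841 + 0.7056 + 0.0025 = 0.7922
Uniqueness u² = 1 − h² = 1 − 0.7922 = 0.2078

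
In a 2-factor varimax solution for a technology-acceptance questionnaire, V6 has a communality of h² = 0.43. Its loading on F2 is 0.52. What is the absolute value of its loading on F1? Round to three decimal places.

Under orthogonal rotation h² = Σλ², so λ_F1² = h² − (0.2704) = 0.43 − 0.2704 = 0.1596.
|λ| = √0.1596 = 0.3995.

0.399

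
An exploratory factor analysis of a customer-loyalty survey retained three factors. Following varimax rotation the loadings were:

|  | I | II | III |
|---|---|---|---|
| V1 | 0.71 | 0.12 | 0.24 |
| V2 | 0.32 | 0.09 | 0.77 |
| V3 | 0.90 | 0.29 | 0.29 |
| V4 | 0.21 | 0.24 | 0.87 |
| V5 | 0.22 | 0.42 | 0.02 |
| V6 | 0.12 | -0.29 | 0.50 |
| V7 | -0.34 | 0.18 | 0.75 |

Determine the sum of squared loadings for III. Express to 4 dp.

SS loadings for III = 0.24² + 0.77² + 0.29² + 0.87² + 0.02² + 0.50² + 0.75² = 0.0576 + 0.5929 + 0.0841 + 0.7569 + 0.0004 + 0.2500 + 0.5625 = 2.3044

2.3044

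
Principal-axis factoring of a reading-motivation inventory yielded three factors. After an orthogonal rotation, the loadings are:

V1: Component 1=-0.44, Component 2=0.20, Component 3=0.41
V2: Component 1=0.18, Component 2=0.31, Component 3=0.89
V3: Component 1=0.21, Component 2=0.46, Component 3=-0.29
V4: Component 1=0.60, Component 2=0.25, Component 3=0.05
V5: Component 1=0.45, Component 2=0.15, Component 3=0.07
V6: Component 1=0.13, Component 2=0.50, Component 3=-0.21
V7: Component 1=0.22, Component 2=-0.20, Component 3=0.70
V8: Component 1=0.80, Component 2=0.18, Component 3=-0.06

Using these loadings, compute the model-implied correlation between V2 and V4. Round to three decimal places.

r̂ = Σ λ_i·λ_j across factors = (0.18)(0.60) + (0.31)(0.25) + (0.89)(0.05)
  = +0.1080 +0.0775 +0.0445 = 0.2300

0.230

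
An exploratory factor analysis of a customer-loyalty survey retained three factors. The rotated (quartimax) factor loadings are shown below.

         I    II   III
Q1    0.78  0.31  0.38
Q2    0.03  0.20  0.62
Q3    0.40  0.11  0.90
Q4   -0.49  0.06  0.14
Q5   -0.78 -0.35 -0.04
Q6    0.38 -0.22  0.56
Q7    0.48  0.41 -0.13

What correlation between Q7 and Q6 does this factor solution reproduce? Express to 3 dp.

0.019

r̂ = Σ λ_i·λ_j across factors = (0.48)(0.38) + (0.41)(-0.22) + (-0.13)(0.56)
  = +0.1824 -0.0902 -0.0728 = 0.0194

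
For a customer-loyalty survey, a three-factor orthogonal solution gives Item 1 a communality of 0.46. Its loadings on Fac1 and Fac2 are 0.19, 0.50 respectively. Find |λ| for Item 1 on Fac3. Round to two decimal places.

0.42

Under orthogonal rotation h² = Σλ², so λ_Fac3² = h² − (0.2861) = 0.46 − 0.2861 = 0.1739.
|λ| = √0.1739 = 0.4170.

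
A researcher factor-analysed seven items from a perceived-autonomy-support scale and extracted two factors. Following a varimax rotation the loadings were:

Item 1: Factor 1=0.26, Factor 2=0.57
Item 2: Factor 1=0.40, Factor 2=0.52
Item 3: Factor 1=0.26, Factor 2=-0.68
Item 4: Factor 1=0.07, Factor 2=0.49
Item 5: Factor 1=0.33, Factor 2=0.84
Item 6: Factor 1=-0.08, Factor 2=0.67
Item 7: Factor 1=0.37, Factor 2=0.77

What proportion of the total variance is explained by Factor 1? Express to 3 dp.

0.079

SS loadings for Factor 1 = 0.26² + 0.40² + 0.26² + 0.07² + 0.33² + (-0.08)² + 0.37² = 0.5523
Proportion of variance = 0.5523 / 7 = 0.0789.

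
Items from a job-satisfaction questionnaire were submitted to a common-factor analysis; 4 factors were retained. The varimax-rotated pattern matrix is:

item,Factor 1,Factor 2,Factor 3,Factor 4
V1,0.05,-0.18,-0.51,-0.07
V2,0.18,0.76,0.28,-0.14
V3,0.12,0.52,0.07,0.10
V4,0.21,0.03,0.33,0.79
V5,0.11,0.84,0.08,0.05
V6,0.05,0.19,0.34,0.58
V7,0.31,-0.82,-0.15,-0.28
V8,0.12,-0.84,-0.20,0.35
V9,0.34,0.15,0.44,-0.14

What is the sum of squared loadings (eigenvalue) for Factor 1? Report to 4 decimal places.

SS loadings for Factor 1 = 0.05² + 0.18² + 0.12² + 0.21² + 0.11² + 0.05² + 0.31² + 0.12² + 0.34² = 0.0025 + 0.0324 + 0.0144 + 0.0441 + 0.0121 + 0.0025 + 0.0961 + 0.0144 + 0.1156 = 0.3341

0.3341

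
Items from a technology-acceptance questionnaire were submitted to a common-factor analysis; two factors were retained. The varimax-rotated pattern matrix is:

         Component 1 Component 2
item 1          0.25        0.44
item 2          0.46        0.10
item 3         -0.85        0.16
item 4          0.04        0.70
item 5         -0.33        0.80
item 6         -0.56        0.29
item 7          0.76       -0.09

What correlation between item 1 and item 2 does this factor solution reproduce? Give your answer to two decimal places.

0.16

r̂ = Σ λ_i·λ_j across factors = (0.25)(0.46) + (0.44)(0.10)
  = +0.1150 +0.0440 = 0.1590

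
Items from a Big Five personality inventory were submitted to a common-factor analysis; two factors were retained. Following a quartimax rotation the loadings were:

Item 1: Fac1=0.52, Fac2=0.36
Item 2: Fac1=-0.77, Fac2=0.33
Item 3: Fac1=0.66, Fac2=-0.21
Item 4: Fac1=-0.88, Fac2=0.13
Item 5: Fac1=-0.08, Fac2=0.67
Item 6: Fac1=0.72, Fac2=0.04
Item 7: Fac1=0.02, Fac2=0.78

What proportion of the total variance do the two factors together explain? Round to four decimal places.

Communalities: 0.4000, 0.7018, 0.4797, 0.7913, 0.4553, 0.5200, 0.6088; Σh² = 3.9569.
Total variance with 7 standardized items is 7, so the solution explains 3.9569/7 = 0.5653.

0.5653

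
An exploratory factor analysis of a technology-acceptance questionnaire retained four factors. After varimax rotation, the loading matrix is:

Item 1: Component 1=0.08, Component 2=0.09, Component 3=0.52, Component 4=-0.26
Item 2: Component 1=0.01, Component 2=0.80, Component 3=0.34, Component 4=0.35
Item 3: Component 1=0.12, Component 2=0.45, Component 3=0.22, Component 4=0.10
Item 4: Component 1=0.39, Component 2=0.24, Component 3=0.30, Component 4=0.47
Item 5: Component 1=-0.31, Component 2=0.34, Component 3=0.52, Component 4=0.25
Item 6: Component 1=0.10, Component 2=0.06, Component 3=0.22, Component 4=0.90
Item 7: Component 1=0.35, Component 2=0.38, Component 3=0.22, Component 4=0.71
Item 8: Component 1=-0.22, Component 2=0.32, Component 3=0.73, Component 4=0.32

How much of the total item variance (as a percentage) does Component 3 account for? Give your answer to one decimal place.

17.8%

SS loadings for Component 3 = 0.52² + 0.34² + 0.22² + 0.30² + 0.52² + 0.22² + 0.22² + 0.73² = 1.4245
With 8 standardized items, total variance = 8. Proportion = 1.4245/8 = 0.1781 → 17.81%.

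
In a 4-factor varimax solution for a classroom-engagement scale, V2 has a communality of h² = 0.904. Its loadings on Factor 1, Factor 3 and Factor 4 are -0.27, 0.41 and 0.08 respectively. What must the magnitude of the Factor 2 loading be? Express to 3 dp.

0.810

Under orthogonal rotation h² = Σλ², so λ_Factor 2² = h² − (0.2474) = 0.904 − 0.2474 = 0.6566.
|λ| = √0.6566 = 0.8103.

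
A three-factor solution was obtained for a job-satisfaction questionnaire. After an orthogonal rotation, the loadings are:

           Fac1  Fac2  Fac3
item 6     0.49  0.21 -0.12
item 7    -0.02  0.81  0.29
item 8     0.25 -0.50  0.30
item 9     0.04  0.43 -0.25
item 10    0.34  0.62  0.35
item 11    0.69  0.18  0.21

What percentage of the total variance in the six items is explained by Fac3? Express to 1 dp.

SS loadings for Fac3 = (-0.12)² + 0.29² + 0.30² + (-0.25)² + 0.35² + 0.21² = 0.4176
With 6 standardized items, total variance = 6. Proportion = 0.4176/6 = 0.0696 → 6.96%.

7.0%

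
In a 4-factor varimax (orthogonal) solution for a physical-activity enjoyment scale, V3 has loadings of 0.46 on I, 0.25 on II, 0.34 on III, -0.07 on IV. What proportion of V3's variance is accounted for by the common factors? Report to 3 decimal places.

0.395

h² = 0.46² + 0.25² + 0.34² + (-0.07)² = 0.2116 + 0.0625 + 0.1156 + 0.0049 = 0.3946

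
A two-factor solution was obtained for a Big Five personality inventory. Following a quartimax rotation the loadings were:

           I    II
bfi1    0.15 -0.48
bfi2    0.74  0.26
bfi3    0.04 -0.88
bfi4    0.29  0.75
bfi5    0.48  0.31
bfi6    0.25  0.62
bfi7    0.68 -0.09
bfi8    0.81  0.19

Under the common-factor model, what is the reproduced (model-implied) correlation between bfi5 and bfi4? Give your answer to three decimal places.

0.372

r̂ = Σ λ_i·λ_j across factors = (0.48)(0.29) + (0.31)(0.75)
  = +0.1392 +0.2325 = 0.3717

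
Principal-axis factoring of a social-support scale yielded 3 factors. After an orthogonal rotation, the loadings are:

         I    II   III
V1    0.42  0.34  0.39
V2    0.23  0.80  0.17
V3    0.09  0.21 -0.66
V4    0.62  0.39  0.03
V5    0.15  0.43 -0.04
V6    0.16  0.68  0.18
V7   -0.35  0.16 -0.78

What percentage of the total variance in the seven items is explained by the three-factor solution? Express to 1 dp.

SS loadings by factor: 0.7924, 1.6247, 1.2599; total = 3.6770.
Total variance with 7 standardized items is 7, so the solution explains 3.6770/7 = 0.5253 = 52.53%.

52.5%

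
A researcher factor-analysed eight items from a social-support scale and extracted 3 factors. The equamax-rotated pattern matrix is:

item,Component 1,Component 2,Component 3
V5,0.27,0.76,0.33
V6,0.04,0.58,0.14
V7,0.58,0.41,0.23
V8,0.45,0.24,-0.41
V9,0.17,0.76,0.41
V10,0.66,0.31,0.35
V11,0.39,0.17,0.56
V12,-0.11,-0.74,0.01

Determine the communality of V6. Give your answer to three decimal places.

h² = 0.04² + 0.58² + 0.14² = 0.0016 + 0.3364 + 0.0196 = 0.3576

0.358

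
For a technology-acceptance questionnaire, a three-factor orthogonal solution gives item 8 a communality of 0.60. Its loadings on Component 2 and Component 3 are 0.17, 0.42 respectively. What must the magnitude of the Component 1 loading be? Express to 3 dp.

Under orthogonal rotation h² = Σλ², so λ_Component 1² = h² − (0.2053) = 0.60 − 0.2053 = 0.3947.
|λ| = √0.3947 = 0.6283.

0.628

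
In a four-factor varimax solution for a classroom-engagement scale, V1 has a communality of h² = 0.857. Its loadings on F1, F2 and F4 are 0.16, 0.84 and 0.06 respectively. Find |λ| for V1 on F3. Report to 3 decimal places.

0.350

Under orthogonal rotation h² = Σλ², so λ_F3² = h² − (0.7348) = 0.857 − 0.7348 = 0.1222.
|λ| = √0.1222 = 0.3496.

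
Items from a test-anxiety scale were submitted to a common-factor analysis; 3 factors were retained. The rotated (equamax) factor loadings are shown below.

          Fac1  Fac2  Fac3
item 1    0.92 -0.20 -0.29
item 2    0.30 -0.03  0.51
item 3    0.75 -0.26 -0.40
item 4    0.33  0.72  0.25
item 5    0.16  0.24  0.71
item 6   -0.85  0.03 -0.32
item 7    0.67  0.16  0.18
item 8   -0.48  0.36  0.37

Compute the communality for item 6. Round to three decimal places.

h² = (-0.85)² + 0.03² + (-0.32)² = 0.7225 + 0.0009 + 0.1024 = 0.8258

0.826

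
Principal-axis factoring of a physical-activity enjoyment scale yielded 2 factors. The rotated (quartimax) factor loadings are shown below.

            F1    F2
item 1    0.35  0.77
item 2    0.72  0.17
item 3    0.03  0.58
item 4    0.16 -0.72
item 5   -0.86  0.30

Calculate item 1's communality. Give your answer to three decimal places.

h² = 0.35² + 0.77² = 0.1225 + 0.5929 = 0.7154

0.715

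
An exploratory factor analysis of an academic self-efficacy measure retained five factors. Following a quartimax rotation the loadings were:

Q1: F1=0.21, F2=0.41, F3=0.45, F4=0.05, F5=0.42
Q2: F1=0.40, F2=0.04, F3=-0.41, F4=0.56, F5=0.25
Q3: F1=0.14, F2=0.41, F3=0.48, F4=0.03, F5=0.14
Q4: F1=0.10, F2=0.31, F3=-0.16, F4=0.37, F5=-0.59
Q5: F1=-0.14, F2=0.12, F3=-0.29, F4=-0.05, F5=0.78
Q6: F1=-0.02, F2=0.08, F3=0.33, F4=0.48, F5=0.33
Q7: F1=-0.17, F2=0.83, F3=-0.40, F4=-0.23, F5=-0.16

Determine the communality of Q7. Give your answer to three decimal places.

0.956

h² = (-0.17)² + 0.83² + (-0.40)² + (-0.23)² + (-0.16)² = 0.0289 + 0.6889 + 0.1600 + 0.0529 + 0.0256 = 0.9563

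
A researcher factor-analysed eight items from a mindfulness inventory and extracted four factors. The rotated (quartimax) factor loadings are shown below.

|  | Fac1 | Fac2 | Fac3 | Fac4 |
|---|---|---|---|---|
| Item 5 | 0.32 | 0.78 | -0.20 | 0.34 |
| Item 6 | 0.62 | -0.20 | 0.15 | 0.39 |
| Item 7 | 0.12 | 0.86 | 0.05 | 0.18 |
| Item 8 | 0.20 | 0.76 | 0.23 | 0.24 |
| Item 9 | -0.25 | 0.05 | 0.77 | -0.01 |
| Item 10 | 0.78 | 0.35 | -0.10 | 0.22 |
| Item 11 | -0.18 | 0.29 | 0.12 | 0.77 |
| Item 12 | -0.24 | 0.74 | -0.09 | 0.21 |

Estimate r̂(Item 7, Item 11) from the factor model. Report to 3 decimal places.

r̂ = Σ λ_i·λ_j across factors = (0.12)(-0.18) + (0.86)(0.29) + (0.05)(0.12) + (0.18)(0.77)
  = -0.0216 +0.2494 +0.0060 +0.1386 = 0.3724

0.372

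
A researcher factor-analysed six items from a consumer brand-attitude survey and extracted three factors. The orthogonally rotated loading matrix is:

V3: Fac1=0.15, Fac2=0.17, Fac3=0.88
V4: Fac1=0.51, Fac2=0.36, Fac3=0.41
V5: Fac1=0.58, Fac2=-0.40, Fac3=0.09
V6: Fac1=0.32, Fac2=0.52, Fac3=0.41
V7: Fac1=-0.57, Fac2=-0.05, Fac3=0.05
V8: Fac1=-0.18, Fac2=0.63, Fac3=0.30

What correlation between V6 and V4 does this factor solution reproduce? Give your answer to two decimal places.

0.52

r̂ = Σ λ_i·λ_j across factors = (0.32)(0.51) + (0.52)(0.36) + (0.41)(0.41)
  = +0.1632 +0.1872 +0.1681 = 0.5185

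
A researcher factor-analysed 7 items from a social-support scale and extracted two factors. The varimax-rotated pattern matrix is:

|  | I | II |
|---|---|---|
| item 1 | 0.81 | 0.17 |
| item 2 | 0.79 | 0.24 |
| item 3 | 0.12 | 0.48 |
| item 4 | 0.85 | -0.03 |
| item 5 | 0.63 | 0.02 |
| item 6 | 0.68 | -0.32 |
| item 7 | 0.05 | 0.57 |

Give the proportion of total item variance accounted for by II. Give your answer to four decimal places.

SS loadings for II = 0.17² + 0.24² + 0.48² + (-0.03)² + 0.02² + (-0.32)² + 0.57² = 0.7455
Proportion of variance = 0.7455 / 7 = 0.1065.

0.1065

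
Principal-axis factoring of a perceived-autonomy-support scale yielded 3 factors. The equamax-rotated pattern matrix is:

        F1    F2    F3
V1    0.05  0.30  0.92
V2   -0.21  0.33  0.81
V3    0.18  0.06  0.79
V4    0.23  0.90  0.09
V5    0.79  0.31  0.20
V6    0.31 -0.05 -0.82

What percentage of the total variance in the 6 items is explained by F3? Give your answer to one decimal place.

SS loadings for F3 = 0.92² + 0.81² + 0.79² + 0.09² + 0.20² + (-0.82)² = 2.8471
With 6 standardized items, total variance = 6. Proportion = 2.8471/6 = 0.4745 → 47.45%.

47.5%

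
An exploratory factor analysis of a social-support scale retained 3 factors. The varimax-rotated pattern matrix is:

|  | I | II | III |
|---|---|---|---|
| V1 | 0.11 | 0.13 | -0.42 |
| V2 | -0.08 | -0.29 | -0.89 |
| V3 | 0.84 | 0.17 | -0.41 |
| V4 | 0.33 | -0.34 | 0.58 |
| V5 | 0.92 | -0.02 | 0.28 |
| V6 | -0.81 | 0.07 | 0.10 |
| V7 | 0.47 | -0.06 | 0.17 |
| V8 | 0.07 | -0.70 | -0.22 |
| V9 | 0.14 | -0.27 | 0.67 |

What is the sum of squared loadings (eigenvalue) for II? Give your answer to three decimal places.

0.817

SS loadings for II = 0.13² + (-0.29)² + 0.17² + (-0.34)² + (-0.02)² + 0.07² + (-0.06)² + (-0.70)² + (-0.27)² = 0.0169 + 0.0841 + 0.0289 + 0.1156 + 0.0004 + 0.0049 + 0.0036 + 0.4900 + 0.0729 = 0.8173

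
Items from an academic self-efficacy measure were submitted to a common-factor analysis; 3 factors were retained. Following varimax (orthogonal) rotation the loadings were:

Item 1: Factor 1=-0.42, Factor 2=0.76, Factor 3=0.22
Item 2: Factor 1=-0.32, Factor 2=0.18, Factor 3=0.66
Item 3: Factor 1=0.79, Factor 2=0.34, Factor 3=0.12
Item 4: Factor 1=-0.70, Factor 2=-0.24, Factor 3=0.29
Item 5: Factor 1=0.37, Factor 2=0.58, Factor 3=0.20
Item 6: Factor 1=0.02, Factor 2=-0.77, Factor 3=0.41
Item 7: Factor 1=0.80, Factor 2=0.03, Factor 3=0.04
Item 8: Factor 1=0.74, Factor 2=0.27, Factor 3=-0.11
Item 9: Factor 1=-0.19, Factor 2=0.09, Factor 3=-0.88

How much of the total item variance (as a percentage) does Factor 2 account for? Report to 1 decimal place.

SS loadings for Factor 2 = 0.76² + 0.18² + 0.34² + (-0.24)² + 0.58² + (-0.77)² + 0.03² + 0.27² + 0.09² = 1.7944
With 9 standardized items, total variance = 9. Proportion = 1.7944/9 = 0.1994 → 19.94%.

19.9%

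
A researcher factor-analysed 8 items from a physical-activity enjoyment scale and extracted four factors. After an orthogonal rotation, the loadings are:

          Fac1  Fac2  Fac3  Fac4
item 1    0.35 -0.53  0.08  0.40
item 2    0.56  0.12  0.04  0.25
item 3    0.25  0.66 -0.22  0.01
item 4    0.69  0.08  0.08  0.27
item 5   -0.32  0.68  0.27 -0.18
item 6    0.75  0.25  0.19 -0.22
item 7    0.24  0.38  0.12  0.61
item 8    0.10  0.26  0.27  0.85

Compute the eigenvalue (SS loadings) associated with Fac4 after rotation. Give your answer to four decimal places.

1.4709

SS loadings for Fac4 = 0.40² + 0.25² + 0.01² + 0.27² + (-0.18)² + (-0.22)² + 0.61² + 0.85² = 0.1600 + 0.0625 + 0.0001 + 0.0729 + 0.0324 + 0.0484 + 0.3721 + 0.7225 = 1.4709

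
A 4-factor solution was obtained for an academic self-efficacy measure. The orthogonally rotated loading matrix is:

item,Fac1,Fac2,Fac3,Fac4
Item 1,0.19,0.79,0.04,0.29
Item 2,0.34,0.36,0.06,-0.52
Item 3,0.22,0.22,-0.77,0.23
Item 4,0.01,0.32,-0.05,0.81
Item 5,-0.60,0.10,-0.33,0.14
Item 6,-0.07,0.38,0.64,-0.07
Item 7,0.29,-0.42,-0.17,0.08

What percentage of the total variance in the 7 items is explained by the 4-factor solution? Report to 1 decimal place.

59.0%

SS loadings by factor: 0.6492, 1.2353, 1.1480, 1.0944; total = 4.1269.
Total variance with 7 standardized items is 7, so the solution explains 4.1269/7 = 0.5896 = 58.96%.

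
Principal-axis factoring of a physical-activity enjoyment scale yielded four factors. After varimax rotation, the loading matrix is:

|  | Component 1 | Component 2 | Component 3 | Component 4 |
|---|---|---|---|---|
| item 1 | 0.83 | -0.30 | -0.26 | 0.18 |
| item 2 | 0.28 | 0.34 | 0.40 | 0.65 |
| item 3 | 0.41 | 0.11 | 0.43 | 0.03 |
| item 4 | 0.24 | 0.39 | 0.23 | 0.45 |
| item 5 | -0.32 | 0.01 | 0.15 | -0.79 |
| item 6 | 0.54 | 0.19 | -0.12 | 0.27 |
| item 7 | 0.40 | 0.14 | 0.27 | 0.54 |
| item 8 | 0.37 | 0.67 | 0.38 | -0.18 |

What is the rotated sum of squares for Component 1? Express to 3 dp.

SS loadings for Component 1 = 0.83² + 0.28² + 0.41² + 0.24² + (-0.32)² + 0.54² + 0.40² + 0.37² = 0.6889 + 0.0784 + 0.1681 + 0.0576 + 0.1024 + 0.2916 + 0.1600 + 0.1369 = 1.6839

1.684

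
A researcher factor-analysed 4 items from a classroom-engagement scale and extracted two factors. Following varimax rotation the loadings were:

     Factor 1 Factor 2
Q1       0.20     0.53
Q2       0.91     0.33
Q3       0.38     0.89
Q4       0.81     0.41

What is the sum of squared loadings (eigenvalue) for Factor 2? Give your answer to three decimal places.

SS loadings for Factor 2 = 0.53² + 0.33² + 0.89² + 0.41² = 0.2809 + 0.1089 + 0.7921 + 0.1681 = 1.3500

1.350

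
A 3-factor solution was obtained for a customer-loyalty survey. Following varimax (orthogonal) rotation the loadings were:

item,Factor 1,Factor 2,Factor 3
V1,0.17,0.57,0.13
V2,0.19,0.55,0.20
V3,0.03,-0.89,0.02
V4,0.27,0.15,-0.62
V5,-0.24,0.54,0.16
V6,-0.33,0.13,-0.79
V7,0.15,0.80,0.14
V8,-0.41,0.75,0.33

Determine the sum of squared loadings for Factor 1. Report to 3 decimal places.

SS loadings for Factor 1 = 0.17² + 0.19² + 0.03² + 0.27² + (-0.24)² + (-0.33)² + 0.15² + (-0.41)² = 0.0289 + 0.0361 + 0.0009 + 0.0729 + 0.0576 + 0.1089 + 0.0225 + 0.1681 = 0.4959

0.496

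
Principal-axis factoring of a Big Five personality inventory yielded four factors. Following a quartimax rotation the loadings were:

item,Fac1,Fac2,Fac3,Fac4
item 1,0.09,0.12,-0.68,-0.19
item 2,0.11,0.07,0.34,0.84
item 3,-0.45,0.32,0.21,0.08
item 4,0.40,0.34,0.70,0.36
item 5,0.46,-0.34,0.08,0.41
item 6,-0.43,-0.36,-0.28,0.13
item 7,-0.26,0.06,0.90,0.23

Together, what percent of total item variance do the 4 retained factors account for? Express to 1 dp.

Communalities: 0.5210, 0.8382, 0.3554, 0.8952, 0.5017, 0.4098, 0.9341; Σh² = 4.4554.
Total variance with 7 standardized items is 7, so the solution explains 4.4554/7 = 0.6365 = 63.65%.

63.6%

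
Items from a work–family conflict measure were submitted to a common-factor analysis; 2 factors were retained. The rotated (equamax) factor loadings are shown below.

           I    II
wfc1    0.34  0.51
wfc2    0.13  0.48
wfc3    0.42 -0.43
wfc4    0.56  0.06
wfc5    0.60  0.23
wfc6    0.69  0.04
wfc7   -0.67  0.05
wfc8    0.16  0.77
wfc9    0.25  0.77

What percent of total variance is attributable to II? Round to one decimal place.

SS loadings for II = 0.51² + 0.48² + (-0.43)² + 0.06² + 0.23² + 0.04² + 0.05² + 0.77² + 0.77² = 1.9218
With 9 standardized items, total variance = 9. Proportion = 1.9218/9 = 0.2135 → 21.35%.

21.4%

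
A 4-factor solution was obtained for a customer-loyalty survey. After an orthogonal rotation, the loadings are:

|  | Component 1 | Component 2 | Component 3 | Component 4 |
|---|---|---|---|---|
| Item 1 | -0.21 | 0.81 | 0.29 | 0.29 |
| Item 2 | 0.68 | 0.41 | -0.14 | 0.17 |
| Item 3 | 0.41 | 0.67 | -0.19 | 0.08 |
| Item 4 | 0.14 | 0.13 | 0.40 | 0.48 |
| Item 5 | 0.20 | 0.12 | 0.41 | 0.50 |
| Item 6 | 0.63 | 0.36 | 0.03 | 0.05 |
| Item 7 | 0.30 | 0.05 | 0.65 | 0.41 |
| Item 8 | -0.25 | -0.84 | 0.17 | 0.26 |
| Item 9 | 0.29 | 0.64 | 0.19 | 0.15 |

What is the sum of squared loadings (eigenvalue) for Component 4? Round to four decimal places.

0.8605

SS loadings for Component 4 = 0.29² + 0.17² + 0.08² + 0.48² + 0.50² + 0.05² + 0.41² + 0.26² + 0.15² = 0.0841 + 0.0289 + 0.0064 + 0.2304 + 0.2500 + 0.0025 + 0.1681 + 0.0676 + 0.0225 = 0.8605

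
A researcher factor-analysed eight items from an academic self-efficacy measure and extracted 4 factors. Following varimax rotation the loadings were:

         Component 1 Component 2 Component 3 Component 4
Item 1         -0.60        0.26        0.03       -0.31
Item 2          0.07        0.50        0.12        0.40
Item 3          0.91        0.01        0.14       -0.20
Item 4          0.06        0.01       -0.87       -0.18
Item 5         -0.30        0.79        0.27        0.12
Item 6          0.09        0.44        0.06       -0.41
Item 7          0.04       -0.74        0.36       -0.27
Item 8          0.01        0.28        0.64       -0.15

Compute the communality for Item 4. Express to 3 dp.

h² = 0.06² + 0.01² + (-0.87)² + (-0.18)² = 0.0036 + 0.0001 + 0.7569 + 0.0324 = 0.7930

0.793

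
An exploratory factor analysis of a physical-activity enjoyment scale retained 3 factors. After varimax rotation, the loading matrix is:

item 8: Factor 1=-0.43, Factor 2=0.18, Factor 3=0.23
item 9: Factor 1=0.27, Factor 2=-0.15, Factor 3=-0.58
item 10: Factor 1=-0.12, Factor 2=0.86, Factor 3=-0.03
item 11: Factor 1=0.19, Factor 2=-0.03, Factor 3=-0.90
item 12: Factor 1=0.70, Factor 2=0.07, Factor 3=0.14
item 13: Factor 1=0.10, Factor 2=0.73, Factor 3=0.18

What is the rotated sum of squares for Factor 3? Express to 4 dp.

1.2522

SS loadings for Factor 3 = 0.23² + (-0.58)² + (-0.03)² + (-0.90)² + 0.14² + 0.18² = 0.0529 + 0.3364 + 0.0009 + 0.8100 + 0.0196 + 0.0324 = 1.2522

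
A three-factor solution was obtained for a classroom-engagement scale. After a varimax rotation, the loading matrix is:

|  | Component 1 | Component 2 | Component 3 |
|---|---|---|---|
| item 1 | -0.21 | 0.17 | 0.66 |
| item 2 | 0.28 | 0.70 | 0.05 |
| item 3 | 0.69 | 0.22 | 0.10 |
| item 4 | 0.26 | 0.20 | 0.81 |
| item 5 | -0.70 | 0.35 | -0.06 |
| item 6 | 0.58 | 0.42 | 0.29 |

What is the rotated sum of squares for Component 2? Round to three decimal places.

SS loadings for Component 2 = 0.17² + 0.70² + 0.22² + 0.20² + 0.35² + 0.42² = 0.0289 + 0.4900 + 0.0484 + 0.0400 + 0.1225 + 0.1764 = 0.9062

0.906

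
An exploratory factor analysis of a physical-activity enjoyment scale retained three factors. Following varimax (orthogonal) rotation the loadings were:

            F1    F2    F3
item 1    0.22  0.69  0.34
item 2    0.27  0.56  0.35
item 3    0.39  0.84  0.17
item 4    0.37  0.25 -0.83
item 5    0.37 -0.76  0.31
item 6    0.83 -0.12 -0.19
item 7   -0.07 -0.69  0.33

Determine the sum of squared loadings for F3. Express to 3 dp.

1.197

SS loadings for F3 = 0.34² + 0.35² + 0.17² + (-0.83)² + 0.31² + (-0.19)² + 0.33² = 0.1156 + 0.1225 + 0.0289 + 0.6889 + 0.0961 + 0.0361 + 0.1089 = 1.1970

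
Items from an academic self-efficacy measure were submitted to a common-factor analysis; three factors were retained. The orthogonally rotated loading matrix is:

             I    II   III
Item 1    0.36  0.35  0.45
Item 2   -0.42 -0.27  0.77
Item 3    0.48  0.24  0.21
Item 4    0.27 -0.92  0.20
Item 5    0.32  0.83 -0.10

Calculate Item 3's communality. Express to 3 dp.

h² = 0.48² + 0.24² + 0.21² = 0.2304 + 0.0576 + 0.0441 = 0.3321

0.332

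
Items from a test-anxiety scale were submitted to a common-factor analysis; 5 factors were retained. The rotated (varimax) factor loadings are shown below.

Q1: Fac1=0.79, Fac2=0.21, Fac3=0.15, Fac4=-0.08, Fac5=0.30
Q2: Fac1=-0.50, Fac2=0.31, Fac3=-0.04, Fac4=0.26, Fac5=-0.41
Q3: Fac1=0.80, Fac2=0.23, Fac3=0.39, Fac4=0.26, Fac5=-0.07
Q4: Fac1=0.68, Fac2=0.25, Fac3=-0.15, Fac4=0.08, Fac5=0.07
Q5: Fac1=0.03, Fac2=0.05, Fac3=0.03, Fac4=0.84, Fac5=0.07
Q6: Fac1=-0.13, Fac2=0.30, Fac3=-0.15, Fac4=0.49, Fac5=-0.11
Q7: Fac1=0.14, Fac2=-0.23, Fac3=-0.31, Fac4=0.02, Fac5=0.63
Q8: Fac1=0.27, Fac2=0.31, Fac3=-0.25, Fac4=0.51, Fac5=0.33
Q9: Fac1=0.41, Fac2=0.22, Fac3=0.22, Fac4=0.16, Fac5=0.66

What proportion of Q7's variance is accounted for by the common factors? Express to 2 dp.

0.57

h² = 0.14² + (-0.23)² + (-0.31)² + 0.02² + 0.63² = 0.0196 + 0.0529 + 0.0961 + 0.0004 + 0.3969 = 0.5659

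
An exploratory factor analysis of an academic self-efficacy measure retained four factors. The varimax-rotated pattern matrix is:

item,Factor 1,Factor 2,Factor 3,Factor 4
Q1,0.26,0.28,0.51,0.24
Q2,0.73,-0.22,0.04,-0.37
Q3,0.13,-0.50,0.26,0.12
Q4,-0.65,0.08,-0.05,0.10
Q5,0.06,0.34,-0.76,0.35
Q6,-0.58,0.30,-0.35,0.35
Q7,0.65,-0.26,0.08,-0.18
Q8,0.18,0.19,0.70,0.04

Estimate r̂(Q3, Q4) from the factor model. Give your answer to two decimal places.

-0.13

r̂ = Σ λ_i·λ_j across factors = (0.13)(-0.65) + (-0.50)(0.08) + (0.26)(-0.05) + (0.12)(0.10)
  = -0.0845 -0.0400 -0.0130 +0.0120 = -0.1255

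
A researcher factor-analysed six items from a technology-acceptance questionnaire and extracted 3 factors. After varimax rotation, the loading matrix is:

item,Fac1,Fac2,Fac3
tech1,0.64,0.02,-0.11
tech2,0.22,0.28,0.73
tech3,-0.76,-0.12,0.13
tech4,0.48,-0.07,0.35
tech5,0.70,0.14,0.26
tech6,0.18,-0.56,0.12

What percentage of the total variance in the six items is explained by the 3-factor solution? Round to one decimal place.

49.8%

Communalities: 0.4221, 0.6597, 0.6089, 0.3578, 0.5772, 0.3604; Σh² = 2.9861.
Total variance with 6 standardized items is 6, so the solution explains 2.9861/6 = 0.4977 = 49.77%.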